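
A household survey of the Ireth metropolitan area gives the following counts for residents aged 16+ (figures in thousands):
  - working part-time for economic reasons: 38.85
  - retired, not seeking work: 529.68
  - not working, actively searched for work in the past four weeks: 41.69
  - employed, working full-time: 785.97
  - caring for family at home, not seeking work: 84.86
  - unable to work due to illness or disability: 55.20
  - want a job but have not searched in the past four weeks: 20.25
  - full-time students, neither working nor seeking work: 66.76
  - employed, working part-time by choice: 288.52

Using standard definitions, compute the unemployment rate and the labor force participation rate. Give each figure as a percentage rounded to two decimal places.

Unemployment rate ≈ 3.61%; labor force participation rate ≈ 60.42%.

Employed = 38.85 + 785.97 + 288.52 = 1,113.34 thousand (anyone who worked, including part-time for economic reasons, counts as employed).
Unemployed = 41.69 thousand.
Labor force = 1,113.34 + 41.69 = 1,155.03 thousand.
Not in labor force = 529.68 + 84.86 + 55.20 + 20.25 + 66.76 = 756.75 thousand (those not working and not actively searching are outside the labor force — including those who want a job but have given up searching).
Civilian working-age population = 1,155.03 + 756.75 = 1,911.78 thousand.
Unemployment rate = 41.69 / 1,155.03 = 3.61%.
Labor force participation rate = 1,155.03 / 1,911.78 = 60.42%.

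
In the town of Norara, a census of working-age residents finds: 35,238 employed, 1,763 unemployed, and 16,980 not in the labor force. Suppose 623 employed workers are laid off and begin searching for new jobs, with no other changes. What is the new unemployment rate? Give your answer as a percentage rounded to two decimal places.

New unemployment rate ≈ 6.45%.

Initially, labor force = 35,238 + 1,763 = 37,001, so u = 1,763/37,001 = 4.76%.
After the change, employed falls and unemployed rises by 623; labor force unchanged → E = 34,615, U = 2,386, labor force = 37,001.
New unemployment rate = 2,386 / 37,001 = 6.45%.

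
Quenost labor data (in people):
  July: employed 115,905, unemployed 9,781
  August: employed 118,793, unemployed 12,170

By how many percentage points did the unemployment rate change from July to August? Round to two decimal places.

July: labor force = 115,905 + 9,781 = 125,686; u = 9,781/125,686 = 7.78%.
August: labor force = 118,793 + 12,170 = 130,963; u = 12,170/130,963 = 9.29%.
Change = 9.29% − 7.78% = +1.51 pp.

The unemployment rate changed by +1.51 percentage points.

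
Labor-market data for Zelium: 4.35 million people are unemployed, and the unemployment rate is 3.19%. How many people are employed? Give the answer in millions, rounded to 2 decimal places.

Labor force = U / u = 4.35 / 0.0319 ≈ 136.36 million.
Employed = labor force − unemployed = 136.36 − 4.35 = 132.01 million.

About 132.01 million are employed.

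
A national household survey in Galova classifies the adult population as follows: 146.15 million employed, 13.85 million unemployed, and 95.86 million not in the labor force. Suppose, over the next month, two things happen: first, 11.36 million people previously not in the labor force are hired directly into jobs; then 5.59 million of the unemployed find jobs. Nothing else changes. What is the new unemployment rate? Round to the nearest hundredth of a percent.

Initially, labor force = 146.15 + 13.85 = 160.00 million, so u = 13.85/160.00 = 8.66%.
After the first change, employed and labor force both rise by 11.36; unemployed unchanged → E = 157.51, U = 13.85, labor force = 171.36 million.
After the second change, unemployed falls and employed rises by 5.59; labor force unchanged → E = 163.10, U = 8.26, labor force = 171.36 million.
New unemployment rate = 8.26 / 171.36 = 4.82%.

New unemployment rate ≈ 4.82%.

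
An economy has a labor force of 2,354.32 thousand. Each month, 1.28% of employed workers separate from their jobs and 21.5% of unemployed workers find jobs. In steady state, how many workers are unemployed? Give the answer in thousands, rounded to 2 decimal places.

About 132.29 thousand are unemployed in steady state.

Steady-state unemployment rate u* = s/(s+f) = 1.28/(1.28+21.5) = 0.056190.
Unemployed = u* × labor force = 0.056190 × 2,354.32 ≈ 132.29 thousand.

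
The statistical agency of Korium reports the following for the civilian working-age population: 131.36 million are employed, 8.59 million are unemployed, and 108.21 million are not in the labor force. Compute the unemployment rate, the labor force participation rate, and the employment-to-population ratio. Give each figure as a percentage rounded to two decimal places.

Unemployment rate ≈ 6.14%; labor force participation rate ≈ 56.40%; employment-population ratio ≈ 52.93%.

Labor force = employed + unemployed = 131.36 + 8.59 = 139.95 million.
Working-age population = 139.95 + 108.21 = 248.16 million.
Unemployment rate = 8.59 / 139.95 = 6.14%.
Labor force participation rate = 139.95 / 248.16 = 56.40%.
Employment-population ratio = 131.36 / 248.16 = 52.93%.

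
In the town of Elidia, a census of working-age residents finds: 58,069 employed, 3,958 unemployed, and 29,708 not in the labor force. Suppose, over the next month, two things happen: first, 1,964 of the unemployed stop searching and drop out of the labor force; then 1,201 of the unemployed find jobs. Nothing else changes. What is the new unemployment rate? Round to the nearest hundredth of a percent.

New unemployment rate ≈ 1.32%.

Initially, labor force = 58,069 + 3,958 = 62,027, so u = 3,958/62,027 = 6.38%.
After the first change, unemployed and labor force both fall by 1,964 → E = 58,069, U = 1,994, labor force = 60,063.
After the second change, unemployed falls and employed rises by 1,201; labor force unchanged → E = 59,270, U = 793, labor force = 60,063.
New unemployment rate = 793 / 60,063 = 1.32%.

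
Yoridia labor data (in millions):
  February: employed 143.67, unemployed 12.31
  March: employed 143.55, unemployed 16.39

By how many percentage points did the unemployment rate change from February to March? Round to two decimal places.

February: labor force = 143.67 + 12.31 = 155.98; u = 12.31/155.98 = 7.89%.
March: labor force = 143.55 + 16.39 = 159.94; u = 16.39/159.94 = 10.25%.
Change = 10.25% − 7.89% = +2.36 pp.

The unemployment rate changed by +2.36 percentage points.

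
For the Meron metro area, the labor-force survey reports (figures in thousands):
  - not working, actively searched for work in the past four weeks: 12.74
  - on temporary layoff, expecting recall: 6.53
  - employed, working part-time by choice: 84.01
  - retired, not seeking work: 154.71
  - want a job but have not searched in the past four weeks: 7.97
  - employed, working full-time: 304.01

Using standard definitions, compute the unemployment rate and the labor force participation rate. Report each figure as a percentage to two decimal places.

Unemployment rate ≈ 4.73%; labor force participation rate ≈ 71.46%.

Employed = 84.01 + 304.01 = 388.02 thousand.
Unemployed = 12.74 + 6.53 = 19.27 thousand (jobless and actively searching, or on temporary layoff).
Labor force = 388.02 + 19.27 = 407.29 thousand.
Not in labor force = 154.71 + 7.97 = 162.68 thousand (those not working and not actively searching are outside the labor force — including those who want a job but have given up searching).
Civilian working-age population = 407.29 + 162.68 = 569.97 thousand.
Unemployment rate = 19.27 / 407.29 = 4.73%.
Labor force participation rate = 407.29 / 569.97 = 71.46%.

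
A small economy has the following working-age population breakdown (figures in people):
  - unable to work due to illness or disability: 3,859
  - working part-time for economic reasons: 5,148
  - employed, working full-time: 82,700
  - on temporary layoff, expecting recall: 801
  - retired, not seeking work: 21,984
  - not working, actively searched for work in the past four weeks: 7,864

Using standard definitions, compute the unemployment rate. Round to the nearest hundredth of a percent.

Employed = 5,148 + 82,700 = 87,848 (anyone who worked, including part-time for economic reasons, counts as employed).
Unemployed = 801 + 7,864 = 8,665 (jobless and actively searching, or on temporary layoff).
Labor force = 87,848 + 8,665 = 96,513.
Unemployment rate = 8,665 / 96,513 = 8.98%.

Unemployment rate ≈ 8.98%.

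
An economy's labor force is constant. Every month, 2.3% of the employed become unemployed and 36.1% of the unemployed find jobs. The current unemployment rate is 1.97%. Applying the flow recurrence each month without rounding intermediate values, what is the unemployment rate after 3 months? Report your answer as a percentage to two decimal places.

Unemployment rate after three months ≈ 5.05%.

With a fixed labor force, u_{t+1} = u_t + s·(1−u_t) − f·u_t = u_t·(1−s−f) + s.
Here 1−s−f = 0.616 and s = 0.023.
u_1 = 0.019700 × 0.616 + 0.023 = 0.035135.
u_2 = 0.035135 × 0.616 + 0.023 = 0.044643.
u_3 = 0.044643 × 0.616 + 0.023 = 0.050500.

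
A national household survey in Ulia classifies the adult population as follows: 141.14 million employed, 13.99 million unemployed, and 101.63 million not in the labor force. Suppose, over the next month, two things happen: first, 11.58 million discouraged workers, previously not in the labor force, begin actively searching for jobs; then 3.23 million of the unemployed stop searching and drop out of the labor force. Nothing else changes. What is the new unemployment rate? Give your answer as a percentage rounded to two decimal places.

New unemployment rate ≈ 13.67%.

Initially, labor force = 141.14 + 13.99 = 155.13 million, so u = 13.99/155.13 = 9.02%.
After the first change, unemployed and labor force both rise by 11.58 → E = 141.14, U = 25.57, labor force = 166.71 million.
After the second change, unemployed and labor force both fall by 3.23 → E = 141.14, U = 22.34, labor force = 163.48 million.
New unemployment rate = 22.34 / 163.48 = 13.67%.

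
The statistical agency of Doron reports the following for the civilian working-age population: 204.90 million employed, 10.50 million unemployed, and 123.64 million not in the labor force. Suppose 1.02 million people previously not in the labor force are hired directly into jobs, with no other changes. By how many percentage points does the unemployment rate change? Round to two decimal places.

Initially, labor force = 204.90 + 10.50 = 215.40 million, so u = 10.50/215.40 = 4.87%.
After the change, employed and labor force both rise by 1.02; unemployed unchanged → E = 205.92, U = 10.50, labor force = 216.42 million.
New unemployment rate = 10.50 / 216.42 = 4.85%.
Change = 4.85% − 4.87% = −0.02 percentage points.

The unemployment rate changes by −0.02 percentage points.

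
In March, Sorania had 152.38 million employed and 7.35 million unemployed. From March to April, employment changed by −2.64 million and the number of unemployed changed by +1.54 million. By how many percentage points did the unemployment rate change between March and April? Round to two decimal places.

The unemployment rate changed by +1.00 percentage points.

March: labor force = 152.38 + 7.35 = 159.73; u = 7.35/159.73 = 4.60%.
April: labor force = 149.74 + 8.89 = 158.63; u = 8.89/158.63 = 5.60%.
Change = 5.60% − 4.60% = +1.00 pp.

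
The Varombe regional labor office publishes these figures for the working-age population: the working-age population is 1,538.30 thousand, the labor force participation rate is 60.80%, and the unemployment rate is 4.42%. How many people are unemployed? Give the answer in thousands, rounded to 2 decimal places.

Labor force = 0.6080 × 1,538.30 = 935.29 thousand.
Unemployed = 0.0442 × 935.29 ≈ 41.34 thousand.

About 41.34 thousand are unemployed.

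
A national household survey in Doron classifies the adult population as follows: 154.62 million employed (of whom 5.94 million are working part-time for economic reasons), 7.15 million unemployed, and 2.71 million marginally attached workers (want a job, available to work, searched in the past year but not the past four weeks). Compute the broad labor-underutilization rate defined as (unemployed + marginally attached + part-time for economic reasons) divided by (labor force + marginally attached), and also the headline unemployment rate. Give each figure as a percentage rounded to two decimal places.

Broad underutilization rate ≈ 9.61%; headline unemployment rate ≈ 4.42%.

Labor force = 154.62 + 7.15 = 161.77 million.
Numerator = 7.15 + 2.71 + 5.94 = 15.80 million.
Denominator = 161.77 + 2.71 = 164.48 million.
Broad rate = 15.80 / 164.48 = 9.61%.
Headline unemployment rate = 7.15 / 161.77 = 4.42%.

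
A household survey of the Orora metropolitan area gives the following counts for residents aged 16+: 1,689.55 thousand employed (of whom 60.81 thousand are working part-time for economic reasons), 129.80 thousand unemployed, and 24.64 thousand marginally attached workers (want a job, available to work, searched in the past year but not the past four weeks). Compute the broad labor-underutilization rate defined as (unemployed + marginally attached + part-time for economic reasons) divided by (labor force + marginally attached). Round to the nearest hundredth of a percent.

Broad underutilization rate ≈ 11.67%.

Labor force = 1,689.55 + 129.80 = 1,819.35 thousand.
Numerator = 129.80 + 24.64 + 60.81 = 215.25 thousand.
Denominator = 1,819.35 + 24.64 = 1,843.99 thousand.
Broad rate = 215.25 / 1,843.99 = 11.67%.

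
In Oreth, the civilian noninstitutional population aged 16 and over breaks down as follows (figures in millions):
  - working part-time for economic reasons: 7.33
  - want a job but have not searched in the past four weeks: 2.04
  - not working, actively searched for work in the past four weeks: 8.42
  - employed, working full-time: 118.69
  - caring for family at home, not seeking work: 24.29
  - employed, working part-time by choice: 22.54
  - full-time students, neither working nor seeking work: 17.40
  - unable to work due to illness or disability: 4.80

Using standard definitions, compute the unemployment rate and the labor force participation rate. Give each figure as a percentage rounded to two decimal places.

Unemployment rate ≈ 5.36%; labor force participation rate ≈ 76.39%.

Employed = 7.33 + 118.69 + 22.54 = 148.56 million (anyone who worked, including part-time for economic reasons, counts as employed).
Unemployed = 8.42 million.
Labor force = 148.56 + 8.42 = 156.98 million.
Not in labor force = 2.04 + 24.29 + 17.40 + 4.80 = 48.53 million (those not working and not actively searching are outside the labor force — including those who want a job but have given up searching).
Civilian working-age population = 156.98 + 48.53 = 205.51 million.
Unemployment rate = 8.42 / 156.98 = 5.36%.
Labor force participation rate = 156.98 / 205.51 = 76.39%.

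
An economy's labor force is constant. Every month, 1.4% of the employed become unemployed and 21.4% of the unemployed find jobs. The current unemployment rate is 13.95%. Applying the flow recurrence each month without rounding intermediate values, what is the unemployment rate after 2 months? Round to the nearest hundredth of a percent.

Unemployment rate after two months ≈ 10.79%.

With a fixed labor force, u_{t+1} = u_t + s·(1−u_t) − f·u_t = u_t·(1−s−f) + s.
Here 1−s−f = 0.772 and s = 0.014.
u_1 = 0.139500 × 0.772 + 0.014 = 0.121694.
u_2 = 0.121694 × 0.772 + 0.014 = 0.107948.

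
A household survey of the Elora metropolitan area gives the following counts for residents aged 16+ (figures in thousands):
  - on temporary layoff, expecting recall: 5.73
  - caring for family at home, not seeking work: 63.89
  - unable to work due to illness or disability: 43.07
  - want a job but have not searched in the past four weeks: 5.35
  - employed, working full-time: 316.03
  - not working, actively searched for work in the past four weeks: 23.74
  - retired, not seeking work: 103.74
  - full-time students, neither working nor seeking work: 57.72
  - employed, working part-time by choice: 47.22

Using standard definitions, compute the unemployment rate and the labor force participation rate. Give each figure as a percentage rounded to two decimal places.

Unemployment rate ≈ 7.50%; labor force participation rate ≈ 58.92%.

Employed = 316.03 + 47.22 = 363.25 thousand.
Unemployed = 5.73 + 23.74 = 29.47 thousand (jobless and actively searching, or on temporary layoff).
Labor force = 363.25 + 29.47 = 392.72 thousand.
Not in labor force = 63.89 + 43.07 + 5.35 + 103.74 + 57.72 = 273.77 thousand (those not working and not actively searching are outside the labor force — including those who want a job but have given up searching).
Civilian working-age population = 392.72 + 273.77 = 666.49 thousand.
Unemployment rate = 29.47 / 392.72 = 7.50%.
Labor force participation rate = 392.72 / 666.49 = 58.92%.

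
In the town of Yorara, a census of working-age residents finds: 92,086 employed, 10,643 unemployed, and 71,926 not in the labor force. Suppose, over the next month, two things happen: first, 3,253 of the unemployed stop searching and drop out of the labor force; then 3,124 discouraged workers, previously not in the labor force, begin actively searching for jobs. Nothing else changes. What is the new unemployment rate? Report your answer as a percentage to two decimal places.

New unemployment rate ≈ 10.25%.

Initially, labor force = 92,086 + 10,643 = 102,729, so u = 10,643/102,729 = 10.36%.
After the first change, unemployed and labor force both fall by 3,253 → E = 92,086, U = 7,390, labor force = 99,476.
After the second change, unemployed and labor force both rise by 3,124 → E = 92,086, U = 10,514, labor force = 102,600.
New unemployment rate = 10,514 / 102,600 = 10.25%.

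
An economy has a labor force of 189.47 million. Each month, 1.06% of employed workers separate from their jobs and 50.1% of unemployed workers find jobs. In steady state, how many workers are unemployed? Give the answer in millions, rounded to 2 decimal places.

About 3.93 million are unemployed in steady state.

Steady-state unemployment rate u* = s/(s+f) = 1.06/(1.06+50.1) = 0.020719.
Unemployed = u* × labor force = 0.020719 × 189.47 ≈ 3.93 million.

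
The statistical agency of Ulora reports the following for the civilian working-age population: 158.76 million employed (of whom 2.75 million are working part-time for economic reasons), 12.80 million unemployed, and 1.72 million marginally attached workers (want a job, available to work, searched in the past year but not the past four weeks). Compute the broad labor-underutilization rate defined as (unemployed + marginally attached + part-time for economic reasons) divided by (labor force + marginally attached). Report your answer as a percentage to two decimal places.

Labor force = 158.76 + 12.80 = 171.56 million.
Numerator = 12.80 + 1.72 + 2.75 = 17.27 million.
Denominator = 171.56 + 1.72 = 173.28 million.
Broad rate = 17.27 / 173.28 = 9.97%.

Broad underutilization rate ≈ 9.97%.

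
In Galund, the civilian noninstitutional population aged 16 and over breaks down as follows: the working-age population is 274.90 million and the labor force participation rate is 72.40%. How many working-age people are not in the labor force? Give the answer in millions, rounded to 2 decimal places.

Share not in the labor force = 1 − 0.7240 = 0.2760.
Not in labor force = 0.2760 × 274.90 ≈ 75.87 million.

About 75.87 million are not in the labor force.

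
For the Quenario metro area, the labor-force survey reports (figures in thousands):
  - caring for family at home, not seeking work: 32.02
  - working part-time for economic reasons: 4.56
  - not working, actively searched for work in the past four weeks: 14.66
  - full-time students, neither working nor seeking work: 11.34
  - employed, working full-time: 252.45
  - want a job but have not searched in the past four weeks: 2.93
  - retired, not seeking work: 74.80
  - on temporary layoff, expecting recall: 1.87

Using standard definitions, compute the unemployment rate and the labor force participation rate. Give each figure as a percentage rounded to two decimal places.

Unemployment rate ≈ 6.04%; labor force participation rate ≈ 69.32%.

Employed = 4.56 + 252.45 = 257.01 thousand (anyone who worked, including part-time for economic reasons, counts as employed).
Unemployed = 14.66 + 1.87 = 16.53 thousand (jobless and actively searching, or on temporary layoff).
Labor force = 257.01 + 16.53 = 273.54 thousand.
Not in labor force = 32.02 + 11.34 + 2.93 + 74.80 = 121.09 thousand (those not working and not actively searching are outside the labor force — including those who want a job but have given up searching).
Civilian working-age population = 273.54 + 121.09 = 394.63 thousand.
Unemployment rate = 16.53 / 273.54 = 6.04%.
Labor force participation rate = 273.54 / 394.63 = 69.32%.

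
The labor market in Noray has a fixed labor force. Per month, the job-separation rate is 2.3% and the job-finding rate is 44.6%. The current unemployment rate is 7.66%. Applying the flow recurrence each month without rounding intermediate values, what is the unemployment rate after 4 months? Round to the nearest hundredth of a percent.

Unemployment rate after four months ≈ 5.12%.

With a fixed labor force, u_{t+1} = u_t + s·(1−u_t) − f·u_t = u_t·(1−s−f) + s.
Here 1−s−f = 0.531 and s = 0.023.
u_1 = 0.076600 × 0.531 + 0.023 = 0.063675.
u_2 = 0.063675 × 0.531 + 0.023 = 0.056811.
u_3 = 0.056811 × 0.531 + 0.023 = 0.053167.
u_4 = 0.053167 × 0.531 + 0.023 = 0.051232.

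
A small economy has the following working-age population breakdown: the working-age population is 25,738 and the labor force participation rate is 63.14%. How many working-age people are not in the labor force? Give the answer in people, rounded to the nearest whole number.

About 9,487 are not in the labor force.

Share not in the labor force = 1 − 0.6314 = 0.3686.
Not in labor force = 0.3686 × 25,738 ≈ 9,487.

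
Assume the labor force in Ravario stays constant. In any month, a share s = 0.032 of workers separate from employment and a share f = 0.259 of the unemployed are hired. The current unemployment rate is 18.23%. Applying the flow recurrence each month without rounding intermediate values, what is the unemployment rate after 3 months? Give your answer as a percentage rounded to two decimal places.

With a fixed labor force, u_{t+1} = u_t + s·(1−u_t) − f·u_t = u_t·(1−s−f) + s.
Here 1−s−f = 0.709 and s = 0.032.
u_1 = 0.182300 × 0.709 + 0.032 = 0.161251.
u_2 = 0.161251 × 0.709 + 0.032 = 0.146327.
u_3 = 0.146327 × 0.709 + 0.032 = 0.135746.

Unemployment rate after three months ≈ 13.57%.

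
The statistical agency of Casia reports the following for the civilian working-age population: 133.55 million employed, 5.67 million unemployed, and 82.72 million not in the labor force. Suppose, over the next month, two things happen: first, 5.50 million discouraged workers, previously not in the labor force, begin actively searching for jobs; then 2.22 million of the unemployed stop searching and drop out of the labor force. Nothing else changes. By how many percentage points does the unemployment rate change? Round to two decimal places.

The unemployment rate changes by +2.21 percentage points.

Initially, labor force = 133.55 + 5.67 = 139.22 million, so u = 5.67/139.22 = 4.07%.
After the first change, unemployed and labor force both rise by 5.50 → E = 133.55, U = 11.17, labor force = 144.72 million.
After the second change, unemployed and labor force both fall by 2.22 → E = 133.55, U = 8.95, labor force = 142.50 million.
New unemployment rate = 8.95 / 142.50 = 6.28%.
Change = 6.28% − 4.07% = +2.21 percentage points.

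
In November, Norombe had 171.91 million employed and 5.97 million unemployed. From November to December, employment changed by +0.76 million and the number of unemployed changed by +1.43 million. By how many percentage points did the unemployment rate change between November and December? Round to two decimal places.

The unemployment rate changed by +0.75 percentage points.

November: labor force = 171.91 + 5.97 = 177.88; u = 5.97/177.88 = 3.36%.
December: labor force = 172.67 + 7.40 = 180.07; u = 7.40/180.07 = 4.11%.
Change = 4.11% − 3.36% = +0.75 pp.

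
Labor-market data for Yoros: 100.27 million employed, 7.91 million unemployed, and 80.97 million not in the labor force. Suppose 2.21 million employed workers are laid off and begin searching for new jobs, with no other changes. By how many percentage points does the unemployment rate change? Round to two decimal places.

The unemployment rate changes by +2.04 percentage points.

Initially, labor force = 100.27 + 7.91 = 108.18 million, so u = 7.91/108.18 = 7.31%.
After the change, employed falls and unemployed rises by 2.21; labor force unchanged → E = 98.06, U = 10.12, labor force = 108.18 million.
New unemployment rate = 10.12 / 108.18 = 9.35%.
Change = 9.35% − 7.31% = +2.04 percentage points.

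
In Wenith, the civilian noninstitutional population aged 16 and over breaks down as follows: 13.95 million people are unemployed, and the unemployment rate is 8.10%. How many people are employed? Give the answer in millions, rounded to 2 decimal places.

Labor force = U / u = 13.95 / 0.0810 ≈ 172.22 million.
Employed = labor force − unemployed = 172.22 − 13.95 = 158.27 million.

About 158.27 million are employed.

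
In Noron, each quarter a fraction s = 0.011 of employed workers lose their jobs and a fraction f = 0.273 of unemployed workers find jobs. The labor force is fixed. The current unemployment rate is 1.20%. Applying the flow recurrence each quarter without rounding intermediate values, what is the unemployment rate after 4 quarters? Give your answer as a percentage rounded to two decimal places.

With a fixed labor force, u_{t+1} = u_t + s·(1−u_t) − f·u_t = u_t·(1−s−f) + s.
Here 1−s−f = 0.716 and s = 0.011.
u_1 = 0.012000 × 0.716 + 0.011 = 0.019592.
u_2 = 0.019592 × 0.716 + 0.011 = 0.025028.
u_3 = 0.025028 × 0.716 + 0.011 = 0.028920.
u_4 = 0.028920 × 0.716 + 0.011 = 0.031707.

Unemployment rate after four quarters ≈ 3.17%.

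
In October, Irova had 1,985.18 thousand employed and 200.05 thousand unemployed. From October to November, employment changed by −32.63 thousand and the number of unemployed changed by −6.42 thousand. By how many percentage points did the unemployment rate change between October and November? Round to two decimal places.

The unemployment rate changed by −0.13 percentage points.

October: labor force = 1,985.18 + 200.05 = 2,185.23; u = 200.05/2,185.23 = 9.15%.
November: labor force = 1,952.55 + 193.63 = 2,146.18; u = 193.63/2,146.18 = 9.02%.
Change = 9.02% − 9.15% = −0.13 pp.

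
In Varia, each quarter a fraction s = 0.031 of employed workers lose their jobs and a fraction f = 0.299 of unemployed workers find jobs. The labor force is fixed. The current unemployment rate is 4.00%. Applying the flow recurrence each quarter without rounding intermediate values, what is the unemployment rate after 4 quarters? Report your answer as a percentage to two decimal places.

Unemployment rate after four quarters ≈ 8.31%.

With a fixed labor force, u_{t+1} = u_t + s·(1−u_t) − f·u_t = u_t·(1−s−f) + s.
Here 1−s−f = 0.670 and s = 0.031.
u_1 = 0.040000 × 0.670 + 0.031 = 0.057800.
u_2 = 0.057800 × 0.670 + 0.031 = 0.069726.
u_3 = 0.069726 × 0.670 + 0.031 = 0.077716.
u_4 = 0.077716 × 0.670 + 0.031 = 0.083070.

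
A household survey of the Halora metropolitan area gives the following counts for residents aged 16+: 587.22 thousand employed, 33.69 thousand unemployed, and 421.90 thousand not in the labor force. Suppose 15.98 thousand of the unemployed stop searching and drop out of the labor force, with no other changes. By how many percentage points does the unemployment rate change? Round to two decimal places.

The unemployment rate changes by −2.50 percentage points.

Initially, labor force = 587.22 + 33.69 = 620.91 thousand, so u = 33.69/620.91 = 5.43%.
After the change, unemployed and labor force both fall by 15.98 → E = 587.22, U = 17.71, labor force = 604.93 thousand.
New unemployment rate = 17.71 / 604.93 = 2.93%.
Change = 2.93% − 5.43% = −2.50 percentage points.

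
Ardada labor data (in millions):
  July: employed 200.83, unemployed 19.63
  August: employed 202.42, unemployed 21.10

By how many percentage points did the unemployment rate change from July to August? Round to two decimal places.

The unemployment rate changed by +0.54 percentage points.

July: labor force = 200.83 + 19.63 = 220.46; u = 19.63/220.46 = 8.90%.
August: labor force = 202.42 + 21.10 = 223.52; u = 21.10/223.52 = 9.44%.
Change = 9.44% − 8.90% = +0.54 pp.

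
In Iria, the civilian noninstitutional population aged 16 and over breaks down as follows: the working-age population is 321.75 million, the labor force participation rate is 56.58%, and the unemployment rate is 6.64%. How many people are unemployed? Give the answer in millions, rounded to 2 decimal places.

Labor force = 0.5658 × 321.75 = 182.05 million.
Unemployed = 0.0664 × 182.05 ≈ 12.09 million.

About 12.09 million are unemployed.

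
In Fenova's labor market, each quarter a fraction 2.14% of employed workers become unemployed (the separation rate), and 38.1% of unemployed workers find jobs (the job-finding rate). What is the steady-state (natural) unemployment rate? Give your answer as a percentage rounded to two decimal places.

Steady-state unemployment rate ≈ 5.32%.

At steady state the flows balance: s·E = f·U, so U/(E+U) = s/(s+f).
u* = 2.14 / (2.14 + 38.1) = 2.14 / 40.24 = 5.32%.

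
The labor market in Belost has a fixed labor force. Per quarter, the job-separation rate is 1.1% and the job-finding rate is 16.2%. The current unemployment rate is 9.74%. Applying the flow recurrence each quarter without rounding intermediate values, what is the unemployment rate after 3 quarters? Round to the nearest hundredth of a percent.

Unemployment rate after three quarters ≈ 8.27%.

With a fixed labor force, u_{t+1} = u_t + s·(1−u_t) − f·u_t = u_t·(1−s−f) + s.
Here 1−s−f = 0.827 and s = 0.011.
u_1 = 0.097400 × 0.827 + 0.011 = 0.091550.
u_2 = 0.091550 × 0.827 + 0.011 = 0.086712.
u_3 = 0.086712 × 0.827 + 0.011 = 0.082711.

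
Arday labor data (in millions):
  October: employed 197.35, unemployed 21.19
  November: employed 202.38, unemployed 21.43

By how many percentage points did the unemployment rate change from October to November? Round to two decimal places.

October: labor force = 197.35 + 21.19 = 218.54; u = 21.19/218.54 = 9.70%.
November: labor force = 202.38 + 21.43 = 223.81; u = 21.43/223.81 = 9.58%.
Change = 9.58% − 9.70% = −0.12 pp.

The unemployment rate changed by −0.12 percentage points.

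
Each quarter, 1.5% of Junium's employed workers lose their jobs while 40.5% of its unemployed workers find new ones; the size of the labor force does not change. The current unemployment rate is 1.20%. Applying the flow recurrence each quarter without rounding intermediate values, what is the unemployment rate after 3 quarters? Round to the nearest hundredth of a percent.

With a fixed labor force, u_{t+1} = u_t + s·(1−u_t) − f·u_t = u_t·(1−s−f) + s.
Here 1−s−f = 0.580 and s = 0.015.
u_1 = 0.012000 × 0.580 + 0.015 = 0.021960.
u_2 = 0.021960 × 0.580 + 0.015 = 0.027737.
u_3 = 0.027737 × 0.580 + 0.015 = 0.031087.

Unemployment rate after three quarters ≈ 3.11%.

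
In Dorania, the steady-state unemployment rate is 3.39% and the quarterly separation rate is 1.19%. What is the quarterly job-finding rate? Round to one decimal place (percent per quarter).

Job-finding rate ≈ 33.9% per quarter.

From u* = s/(s+f): f = s·(1−u)/u.
f = 1.19 × (1 − 0.0339) / 0.0339 = 1.1497 / 0.0339 ≈ 33.9% per quarter.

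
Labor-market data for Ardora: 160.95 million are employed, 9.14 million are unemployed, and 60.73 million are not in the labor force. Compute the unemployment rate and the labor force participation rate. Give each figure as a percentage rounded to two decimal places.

Labor force = employed + unemployed = 160.95 + 9.14 = 170.09 million.
Working-age population = 170.09 + 60.73 = 230.82 million.
Unemployment rate = 9.14 / 170.09 = 5.37%.
Labor force participation rate = 170.09 / 230.82 = 73.69%.

Unemployment rate ≈ 5.37%; labor force participation rate ≈ 73.69%.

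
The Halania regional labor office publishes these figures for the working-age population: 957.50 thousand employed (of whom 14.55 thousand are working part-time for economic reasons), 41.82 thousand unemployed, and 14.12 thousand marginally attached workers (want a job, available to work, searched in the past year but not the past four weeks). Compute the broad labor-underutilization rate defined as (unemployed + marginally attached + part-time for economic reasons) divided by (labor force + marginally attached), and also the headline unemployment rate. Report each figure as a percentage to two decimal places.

Broad underutilization rate ≈ 6.96%; headline unemployment rate ≈ 4.18%.

Labor force = 957.50 + 41.82 = 999.32 thousand.
Numerator = 41.82 + 14.12 + 14.55 = 70.49 thousand.
Denominator = 999.32 + 14.12 = 1,013.44 thousand.
Broad rate = 70.49 / 1,013.44 = 6.96%.
Headline unemployment rate = 41.82 / 999.32 = 4.18%.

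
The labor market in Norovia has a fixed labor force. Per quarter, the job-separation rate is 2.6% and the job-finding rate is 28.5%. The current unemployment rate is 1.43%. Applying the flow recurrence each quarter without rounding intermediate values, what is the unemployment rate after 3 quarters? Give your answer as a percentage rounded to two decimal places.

With a fixed labor force, u_{t+1} = u_t + s·(1−u_t) − f·u_t = u_t·(1−s−f) + s.
Here 1−s−f = 0.689 and s = 0.026.
u_1 = 0.014300 × 0.689 + 0.026 = 0.035853.
u_2 = 0.035853 × 0.689 + 0.026 = 0.050703.
u_3 = 0.050703 × 0.689 + 0.026 = 0.060934.

Unemployment rate after three quarters ≈ 6.09%.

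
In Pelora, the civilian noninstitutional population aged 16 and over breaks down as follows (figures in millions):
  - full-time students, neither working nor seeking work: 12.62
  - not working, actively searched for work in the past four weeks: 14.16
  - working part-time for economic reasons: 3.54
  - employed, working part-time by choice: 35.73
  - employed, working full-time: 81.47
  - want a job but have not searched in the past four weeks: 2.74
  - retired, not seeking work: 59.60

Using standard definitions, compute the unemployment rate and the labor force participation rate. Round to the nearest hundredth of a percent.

Employed = 3.54 + 35.73 + 81.47 = 120.74 million (anyone who worked, including part-time for economic reasons, counts as employed).
Unemployed = 14.16 million.
Labor force = 120.74 + 14.16 = 134.90 million.
Not in labor force = 12.62 + 2.74 + 59.60 = 74.96 million (those not working and not actively searching are outside the labor force — including those who want a job but have given up searching).
Civilian working-age population = 134.90 + 74.96 = 209.86 million.
Unemployment rate = 14.16 / 134.90 = 10.50%.
Labor force participation rate = 134.90 / 209.86 = 64.28%.

Unemployment rate ≈ 10.50%; labor force participation rate ≈ 64.28%.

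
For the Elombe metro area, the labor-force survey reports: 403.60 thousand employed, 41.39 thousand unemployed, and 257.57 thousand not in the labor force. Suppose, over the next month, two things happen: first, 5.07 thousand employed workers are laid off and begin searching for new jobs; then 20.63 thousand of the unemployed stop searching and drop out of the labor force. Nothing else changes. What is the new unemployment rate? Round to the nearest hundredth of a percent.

Initially, labor force = 403.60 + 41.39 = 444.99 thousand, so u = 41.39/444.99 = 9.30%.
After the first change, employed falls and unemployed rises by 5.07; labor force unchanged → E = 398.53, U = 46.46, labor force = 444.99 thousand.
After the second change, unemployed and labor force both fall by 20.63 → E = 398.53, U = 25.83, labor force = 424.36 thousand.
New unemployment rate = 25.83 / 424.36 = 6.09%.

New unemployment rate ≈ 6.09%.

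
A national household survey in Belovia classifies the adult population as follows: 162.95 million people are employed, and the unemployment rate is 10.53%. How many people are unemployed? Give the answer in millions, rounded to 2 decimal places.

Let U be the number unemployed. The labor force is E + U, and U/(E+U) = 0.1053.
So U = 0.1053 × 162.95 / (1 − 0.1053) = 17.1586 / 0.8947 ≈ 19.18 million.

About 19.18 million are unemployed.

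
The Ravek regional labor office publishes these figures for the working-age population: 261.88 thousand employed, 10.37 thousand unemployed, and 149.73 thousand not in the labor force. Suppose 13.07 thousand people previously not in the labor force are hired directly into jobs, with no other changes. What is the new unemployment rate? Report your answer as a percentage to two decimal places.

New unemployment rate ≈ 3.63%.

Initially, labor force = 261.88 + 10.37 = 272.25 thousand, so u = 10.37/272.25 = 3.81%.
After the change, employed and labor force both rise by 13.07; unemployed unchanged → E = 274.95, U = 10.37, labor force = 285.32 thousand.
New unemployment rate = 10.37 / 285.32 = 3.63%.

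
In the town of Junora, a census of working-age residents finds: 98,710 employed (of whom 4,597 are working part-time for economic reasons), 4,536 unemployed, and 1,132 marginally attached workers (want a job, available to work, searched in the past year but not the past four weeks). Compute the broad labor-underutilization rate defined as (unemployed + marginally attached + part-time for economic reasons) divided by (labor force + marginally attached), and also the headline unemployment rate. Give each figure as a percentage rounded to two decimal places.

Broad underutilization rate ≈ 9.83%; headline unemployment rate ≈ 4.39%.

Labor force = 98,710 + 4,536 = 103,246.
Numerator = 4,536 + 1,132 + 4,597 = 10,265.
Denominator = 103,246 + 1,132 = 104,378.
Broad rate = 10,265 / 104,378 = 9.83%.
Headline unemployment rate = 4,536 / 103,246 = 4.39%.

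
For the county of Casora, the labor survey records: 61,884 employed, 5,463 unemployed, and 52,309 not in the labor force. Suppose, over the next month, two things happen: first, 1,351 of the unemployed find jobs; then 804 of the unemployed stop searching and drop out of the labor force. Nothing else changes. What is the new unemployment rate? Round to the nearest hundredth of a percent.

New unemployment rate ≈ 4.97%.

Initially, labor force = 61,884 + 5,463 = 67,347, so u = 5,463/67,347 = 8.11%.
After the first change, unemployed falls and employed rises by 1,351; labor force unchanged → E = 63,235, U = 4,112, labor force = 67,347.
After the second change, unemployed and labor force both fall by 804 → E = 63,235, U = 3,308, labor force = 66,543.
New unemployment rate = 3,308 / 66,543 = 4.97%.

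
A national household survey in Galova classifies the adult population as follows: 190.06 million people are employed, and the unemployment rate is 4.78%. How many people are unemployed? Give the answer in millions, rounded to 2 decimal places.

About 9.54 million are unemployed.

Let U be the number unemployed. The labor force is E + U, and U/(E+U) = 0.0478.
So U = 0.0478 × 190.06 / (1 − 0.0478) = 9.0849 / 0.9522 ≈ 9.54 million.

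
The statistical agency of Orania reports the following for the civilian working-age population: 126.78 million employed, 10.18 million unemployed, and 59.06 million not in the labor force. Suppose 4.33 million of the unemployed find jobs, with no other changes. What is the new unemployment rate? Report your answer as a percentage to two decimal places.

Initially, labor force = 126.78 + 10.18 = 136.96 million, so u = 10.18/136.96 = 7.43%.
After the change, unemployed falls and employed rises by 4.33; labor force unchanged → E = 131.11, U = 5.85, labor force = 136.96 million.
New unemployment rate = 5.85 / 136.96 = 4.27%.

New unemployment rate ≈ 4.27%.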